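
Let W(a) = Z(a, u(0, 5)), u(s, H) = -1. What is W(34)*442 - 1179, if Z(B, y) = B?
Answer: 13849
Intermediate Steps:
W(a) = a
W(34)*442 - 1179 = 34*442 - 1179 = 15028 - 1179 = 13849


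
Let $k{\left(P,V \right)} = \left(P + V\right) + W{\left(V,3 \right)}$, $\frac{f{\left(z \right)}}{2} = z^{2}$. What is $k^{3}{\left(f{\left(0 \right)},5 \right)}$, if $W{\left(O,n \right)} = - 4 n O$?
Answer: $-166375$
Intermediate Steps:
$f{\left(z \right)} = 2 z^{2}$
$W{\left(O,n \right)} = - 4 O n$
$k{\left(P,V \right)} = P - 11 V$ ($k{\left(P,V \right)} = \left(P + V\right) - 4 V 3 = \left(P + V\right) - 12 V = P - 11 V$)
$k^{3}{\left(f{\left(0 \right)},5 \right)} = \left(2 \cdot 0^{2} - 55\right)^{3} = \left(2 \cdot 0 - 55\right)^{3} = \left(0 - 55\right)^{3} = \left(-55\right)^{3} = -166375$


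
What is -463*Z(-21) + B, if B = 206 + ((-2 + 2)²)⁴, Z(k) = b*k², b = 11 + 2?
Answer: -2654173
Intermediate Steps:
b = 13
Z(k) = 13*k²
B = 206 (B = 206 + (0²)⁴ = 206 + 0⁴ = 206 + 0 = 206)
-463*Z(-21) + B = -6019*(-21)² + 206 = -6019*441 + 206 = -463*5733 + 206 = -2654379 + 206 = -2654173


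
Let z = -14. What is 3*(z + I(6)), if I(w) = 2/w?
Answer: -41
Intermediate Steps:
3*(z + I(6)) = 3*(-14 + 2/6) = 3*(-14 + 2*(1/6)) = 3*(-14 + 1/3) = 3*(-41/3) = -41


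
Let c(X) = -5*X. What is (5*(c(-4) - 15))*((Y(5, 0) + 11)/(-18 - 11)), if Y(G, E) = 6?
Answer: -425/29 ≈ -14.655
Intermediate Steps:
(5*(c(-4) - 15))*((Y(5, 0) + 11)/(-18 - 11)) = (5*(-5*(-4) - 15))*((6 + 11)/(-18 - 11)) = (5*(20 - 15))*(17/(-29)) = (5*5)*(17*(-1/29)) = 25*(-17/29) = -425/29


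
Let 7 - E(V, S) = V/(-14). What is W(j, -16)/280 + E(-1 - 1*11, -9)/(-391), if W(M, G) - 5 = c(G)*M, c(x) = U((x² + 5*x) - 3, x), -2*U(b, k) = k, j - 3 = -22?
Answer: -59197/109480 ≈ -0.54071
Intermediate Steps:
j = -19 (j = 3 - 22 = -19)
U(b, k) = -k/2
c(x) = -x/2
E(V, S) = 7 + V/14 (E(V, S) = 7 - V/(-14) = 7 - V*(-1)/14 = 7 - (-1)*V/14 = 7 + V/14)
W(M, G) = 5 - G*M/2 (W(M, G) = 5 + (-G/2)*M = 5 - G*M/2)
W(j, -16)/280 + E(-1 - 1*11, -9)/(-391) = (5 - ½*(-16)*(-19))/280 + (7 + (-1 - 1*11)/14)/(-391) = (5 - 152)*(1/280) + (7 + (-1 - 11)/14)*(-1/391) = -147*1/280 + (7 + (1/14)*(-12))*(-1/391) = -21/40 + (7 - 6/7)*(-1/391) = -21/40 + (43/7)*(-1/391) = -21/40 - 43/2737 = -59197/109480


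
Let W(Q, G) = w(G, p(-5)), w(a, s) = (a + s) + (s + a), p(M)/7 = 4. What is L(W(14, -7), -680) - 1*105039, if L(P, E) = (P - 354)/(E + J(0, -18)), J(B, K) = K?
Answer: -36658455/349 ≈ -1.0504e+5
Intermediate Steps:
p(M) = 28 (p(M) = 7*4 = 28)
w(a, s) = 2*a + 2*s (w(a, s) = (a + s) + (a + s) = 2*a + 2*s)
W(Q, G) = 56 + 2*G (W(Q, G) = 2*G + 2*28 = 2*G + 56 = 56 + 2*G)
L(P, E) = (-354 + P)/(-18 + E) (L(P, E) = (P - 354)/(E - 18) = (-354 + P)/(-18 + E))
L(W(14, -7), -680) - 1*105039 = (-354 + (56 + 2*(-7)))/(-18 - 680) - 1*105039 = (-354 + (56 - 14))/(-698) - 105039 = -(-354 + 42)/698 - 105039 = -1/698*(-312) - 105039 = 156/349 - 105039 = -36658455/349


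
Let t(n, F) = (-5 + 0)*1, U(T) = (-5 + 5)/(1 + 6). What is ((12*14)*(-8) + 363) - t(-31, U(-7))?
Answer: -976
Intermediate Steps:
U(T) = 0 (U(T) = 0/7 = 0*(⅐) = 0)
t(n, F) = -5 (t(n, F) = -5*1 = -5)
((12*14)*(-8) + 363) - t(-31, U(-7)) = ((12*14)*(-8) + 363) - 1*(-5) = (168*(-8) + 363) + 5 = (-1344 + 363) + 5 = -981 + 5 = -976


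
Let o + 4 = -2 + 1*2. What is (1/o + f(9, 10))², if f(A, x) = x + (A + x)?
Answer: 13225/16 ≈ 826.56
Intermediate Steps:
o = -4 (o = -4 + (-2 + 1*2) = -4 + (-2 + 2) = -4 + 0 = -4)
f(A, x) = A + 2*x
(1/o + f(9, 10))² = (1/(-4) + (9 + 2*10))² = (-¼ + (9 + 20))² = (-¼ + 29)² = (115/4)² = 13225/16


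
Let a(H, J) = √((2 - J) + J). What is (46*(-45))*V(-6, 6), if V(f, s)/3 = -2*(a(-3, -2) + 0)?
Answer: 12420*√2 ≈ 17565.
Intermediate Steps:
a(H, J) = √2
V(f, s) = -6*√2 (V(f, s) = 3*(-2*(√2 + 0)) = 3*(-2*√2) = -6*√2)
(46*(-45))*V(-6, 6) = (46*(-45))*(-6*√2) = -(-12420)*√2 = 12420*√2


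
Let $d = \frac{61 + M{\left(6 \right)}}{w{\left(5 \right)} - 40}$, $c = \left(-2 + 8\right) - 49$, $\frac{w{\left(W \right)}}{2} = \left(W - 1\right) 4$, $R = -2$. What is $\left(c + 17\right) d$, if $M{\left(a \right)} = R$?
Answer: $\frac{767}{4} \approx 191.75$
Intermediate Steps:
$w{\left(W \right)} = -8 + 8 W$ ($w{\left(W \right)} = 2 \left(W - 1\right) 4 = 2 \left(-1 + W\right) 4 = 2 \left(-4 + 4 W\right) = -8 + 8 W$)
$c = -43$ ($c = 6 - 49 = -43$)
$M{\left(a \right)} = -2$
$d = - \frac{59}{8}$ ($d = \frac{61 - 2}{\left(-8 + 8 \cdot 5\right) - 40} = \frac{59}{\left(-8 + 40\right) - 40} = \frac{59}{32 - 40} = \frac{59}{-8} = 59 \left(- \frac{1}{8}\right) = - \frac{59}{8} \approx -7.375$)
$\left(c + 17\right) d = \left(-43 + 17\right) \left(- \frac{59}{8}\right) = \left(-26\right) \left(- \frac{59}{8}\right) = \frac{767}{4}$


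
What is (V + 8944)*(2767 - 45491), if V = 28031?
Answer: -1579719900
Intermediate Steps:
(V + 8944)*(2767 - 45491) = (28031 + 8944)*(2767 - 45491) = 36975*(-42724) = -1579719900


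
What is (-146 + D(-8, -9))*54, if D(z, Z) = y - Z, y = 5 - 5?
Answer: -7398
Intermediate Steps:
y = 0
D(z, Z) = -Z (D(z, Z) = 0 - Z = -Z)
(-146 + D(-8, -9))*54 = (-146 - 1*(-9))*54 = (-146 + 9)*54 = -137*54 = -7398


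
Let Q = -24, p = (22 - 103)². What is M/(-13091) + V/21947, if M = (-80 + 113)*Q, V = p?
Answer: 103272075/287308177 ≈ 0.35945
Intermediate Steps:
p = 6561 (p = (-81)² = 6561)
V = 6561
M = -792 (M = (-80 + 113)*(-24) = 33*(-24) = -792)
M/(-13091) + V/21947 = -792/(-13091) + 6561/21947 = -792*(-1/13091) + 6561*(1/21947) = 792/13091 + 6561/21947 = 103272075/287308177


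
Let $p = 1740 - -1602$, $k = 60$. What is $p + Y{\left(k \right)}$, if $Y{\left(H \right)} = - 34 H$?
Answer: $1302$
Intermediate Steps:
$p = 3342$ ($p = 1740 + 1602 = 3342$)
$p + Y{\left(k \right)} = 3342 - 2040 = 1302$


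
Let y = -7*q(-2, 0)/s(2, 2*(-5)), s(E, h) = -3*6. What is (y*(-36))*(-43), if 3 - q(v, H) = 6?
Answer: -1806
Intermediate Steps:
q(v, H) = -3 (q(v, H) = 3 - 1*6 = 3 - 6 = -3)
s(E, h) = -18
y = -7/6 (y = -(-21)/(-18) = -(-21)*(-1)/18 = -7*1/6 = -7/6 ≈ -1.1667)
(y*(-36))*(-43) = -7/6*(-36)*(-43) = 42*(-43) = -1806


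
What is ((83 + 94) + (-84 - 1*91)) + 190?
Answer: 192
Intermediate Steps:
((83 + 94) + (-84 - 1*91)) + 190 = (177 + (-84 - 91)) + 190 = (177 - 175) + 190 = 2 + 190 = 192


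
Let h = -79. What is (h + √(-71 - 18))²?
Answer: (79 - I*√89)² ≈ 6152.0 - 1490.6*I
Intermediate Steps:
(h + √(-71 - 18))² = (-79 + √(-71 - 18))² = (-79 + √(-89))² = (-79 + I*√89)²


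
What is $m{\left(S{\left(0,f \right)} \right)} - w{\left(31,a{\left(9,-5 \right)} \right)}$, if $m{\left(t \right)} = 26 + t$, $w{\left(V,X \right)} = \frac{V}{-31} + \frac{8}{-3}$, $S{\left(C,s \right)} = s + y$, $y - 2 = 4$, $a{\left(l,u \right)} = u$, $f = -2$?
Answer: $\frac{101}{3} \approx 33.667$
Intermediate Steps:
$y = 6$ ($y = 2 + 4 = 6$)
$S{\left(C,s \right)} = 6 + s$ ($S{\left(C,s \right)} = s + 6 = 6 + s$)
$w{\left(V,X \right)} = - \frac{8}{3} - \frac{V}{31}$ ($w{\left(V,X \right)} = V \left(- \frac{1}{31}\right) + 8 \left(- \frac{1}{3}\right) = - \frac{V}{31} - \frac{8}{3} = - \frac{8}{3} - \frac{V}{31}$)
$m{\left(S{\left(0,f \right)} \right)} - w{\left(31,a{\left(9,-5 \right)} \right)} = \left(26 + \left(6 - 2\right)\right) - \left(- \frac{8}{3} - 1\right) = \left(26 + 4\right) - \left(- \frac{8}{3} - 1\right) = 30 - - \frac{11}{3} = 30 + \frac{11}{3} = \frac{101}{3}$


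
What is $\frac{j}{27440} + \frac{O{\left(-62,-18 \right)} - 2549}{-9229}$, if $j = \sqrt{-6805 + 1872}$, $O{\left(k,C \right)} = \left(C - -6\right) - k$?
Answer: $\frac{2499}{9229} + \frac{i \sqrt{4933}}{27440} \approx 0.27078 + 0.0025596 i$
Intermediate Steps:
$O{\left(k,C \right)} = 6 + C - k$ ($O{\left(k,C \right)} = \left(C + 6\right) - k = \left(6 + C\right) - k = 6 + C - k$)
$j = i \sqrt{4933}$ ($j = \sqrt{-4933} = i \sqrt{4933} \approx 70.235 i$)
$\frac{j}{27440} + \frac{O{\left(-62,-18 \right)} - 2549}{-9229} = \frac{i \sqrt{4933}}{27440} + \frac{\left(6 - 18 - -62\right) - 2549}{-9229} = i \sqrt{4933} \cdot \frac{1}{27440} + \left(\left(6 - 18 + 62\right) - 2549\right) \left(- \frac{1}{9229}\right) = \frac{i \sqrt{4933}}{27440} + \left(50 - 2549\right) \left(- \frac{1}{9229}\right) = \frac{i \sqrt{4933}}{27440} - - \frac{2499}{9229} = \frac{i \sqrt{4933}}{27440} + \frac{2499}{9229} = \frac{2499}{9229} + \frac{i \sqrt{4933}}{27440}$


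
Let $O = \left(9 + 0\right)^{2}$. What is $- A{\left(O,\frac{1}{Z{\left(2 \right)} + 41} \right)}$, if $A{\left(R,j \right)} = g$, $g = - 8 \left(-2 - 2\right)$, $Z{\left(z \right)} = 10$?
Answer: $-32$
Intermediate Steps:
$O = 81$ ($O = 9^{2} = 81$)
$g = 32$ ($g = \left(-8\right) \left(-4\right) = 32$)
$A{\left(R,j \right)} = 32$
$- A{\left(O,\frac{1}{Z{\left(2 \right)} + 41} \right)} = \left(-1\right) 32 = -32$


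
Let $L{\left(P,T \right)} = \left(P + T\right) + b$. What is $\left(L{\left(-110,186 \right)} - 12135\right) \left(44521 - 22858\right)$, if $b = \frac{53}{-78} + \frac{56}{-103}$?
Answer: $- \frac{699655926093}{2678} \approx -2.6126 \cdot 10^{8}$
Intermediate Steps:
$b = - \frac{9827}{8034}$ ($b = 53 \left(- \frac{1}{78}\right) + 56 \left(- \frac{1}{103}\right) = - \frac{53}{78} - \frac{56}{103} = - \frac{9827}{8034} \approx -1.2232$)
$L{\left(P,T \right)} = - \frac{9827}{8034} + P + T$ ($L{\left(P,T \right)} = \left(P + T\right) - \frac{9827}{8034} = - \frac{9827}{8034} + P + T$)
$\left(L{\left(-110,186 \right)} - 12135\right) \left(44521 - 22858\right) = \left(\left(- \frac{9827}{8034} - 110 + 186\right) - 12135\right) \left(44521 - 22858\right) = \left(\frac{600757}{8034} - 12135\right) 21663 = \left(- \frac{96891833}{8034}\right) 21663 = - \frac{699655926093}{2678}$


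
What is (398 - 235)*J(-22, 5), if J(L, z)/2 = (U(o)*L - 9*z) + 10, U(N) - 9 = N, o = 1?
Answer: -83130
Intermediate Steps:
U(N) = 9 + N
J(L, z) = 20 - 18*z + 20*L (J(L, z) = 2*(((9 + 1)*L - 9*z) + 10) = 2*((10*L - 9*z) + 10) = 2*((-9*z + 10*L) + 10) = 2*(10 - 9*z + 10*L) = 20 - 18*z + 20*L)
(398 - 235)*J(-22, 5) = (398 - 235)*(20 - 18*5 + 20*(-22)) = 163*(20 - 90 - 440) = 163*(-510) = -83130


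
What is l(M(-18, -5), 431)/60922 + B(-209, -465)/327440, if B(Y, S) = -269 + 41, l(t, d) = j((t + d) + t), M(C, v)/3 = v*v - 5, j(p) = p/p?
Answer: -1695347/2493537460 ≈ -0.00067990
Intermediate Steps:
j(p) = 1
M(C, v) = -15 + 3*v² (M(C, v) = 3*(v*v - 5) = 3*(v² - 5) = 3*(-5 + v²) = -15 + 3*v²)
l(t, d) = 1
B(Y, S) = -228
l(M(-18, -5), 431)/60922 + B(-209, -465)/327440 = 1/60922 - 228/327440 = 1*(1/60922) - 228*1/327440 = 1/60922 - 57/81860 = -1695347/2493537460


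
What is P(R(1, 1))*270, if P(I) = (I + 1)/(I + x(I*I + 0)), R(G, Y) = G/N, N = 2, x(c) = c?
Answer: 540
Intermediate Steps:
R(G, Y) = G/2
P(I) = (1 + I)/(I + I²) (P(I) = (I + 1)/(I + (I*I + 0)) = (1 + I)/(I + (I² + 0)) = (1 + I)/(I + I²))
P(R(1, 1))*270 = 270/((½)*1) = 270/(½) = 2*270 = 540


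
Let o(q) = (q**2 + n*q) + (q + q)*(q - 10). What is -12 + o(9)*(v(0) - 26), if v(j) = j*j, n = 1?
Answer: -1884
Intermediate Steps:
v(j) = j**2
o(q) = q + q**2 + 2*q*(-10 + q) (o(q) = (q**2 + 1*q) + (q + q)*(q - 10) = (q**2 + q) + (2*q)*(-10 + q) = (q + q**2) + 2*q*(-10 + q) = q + q**2 + 2*q*(-10 + q))
-12 + o(9)*(v(0) - 26) = -12 + (9*(-19 + 3*9))*(0**2 - 26) = -12 + (9*(-19 + 27))*(0 - 26) = -12 + (9*8)*(-26) = -12 + 72*(-26) = -12 - 1872 = -1884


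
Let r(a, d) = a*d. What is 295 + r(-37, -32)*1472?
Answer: 1743143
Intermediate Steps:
295 + r(-37, -32)*1472 = 295 - 37*(-32)*1472 = 295 + 1184*1472 = 295 + 1742848 = 1743143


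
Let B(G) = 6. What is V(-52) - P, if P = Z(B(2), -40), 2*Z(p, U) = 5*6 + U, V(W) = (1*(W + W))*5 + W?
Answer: -567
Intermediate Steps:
V(W) = 11*W (V(W) = (1*(2*W))*5 + W = (2*W)*5 + W = 10*W + W = 11*W)
Z(p, U) = 15 + U/2 (Z(p, U) = (5*6 + U)/2 = (30 + U)/2 = 15 + U/2)
P = -5 (P = 15 + (1/2)*(-40) = 15 - 20 = -5)
V(-52) - P = 11*(-52) - 1*(-5) = -572 + 5 = -567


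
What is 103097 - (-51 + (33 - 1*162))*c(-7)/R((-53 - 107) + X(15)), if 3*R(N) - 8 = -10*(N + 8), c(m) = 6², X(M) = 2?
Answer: 38872429/377 ≈ 1.0311e+5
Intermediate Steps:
c(m) = 36
R(N) = -24 - 10*N/3 (R(N) = 8/3 + (-10*(N + 8))/3 = 8/3 + (-10*(8 + N))/3 = 8/3 + (-80 - 10*N)/3 = 8/3 + (-80/3 - 10*N/3) = -24 - 10*N/3)
103097 - (-51 + (33 - 1*162))*c(-7)/R((-53 - 107) + X(15)) = 103097 - (-51 + (33 - 1*162))*36/(-24 - 10*((-53 - 107) + 2)/3) = 103097 - (-51 + (33 - 162))*36/(-24 - 10*(-160 + 2)/3) = 103097 - (-51 - 129)*36/(-24 - 10/3*(-158)) = 103097 - (-180*36)/(-24 + 1580/3) = 103097 - (-6480)/1508/3 = 103097 - (-6480)*3/1508 = 103097 - 1*(-4860/377) = 103097 + 4860/377 = 38872429/377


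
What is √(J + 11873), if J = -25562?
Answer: 117*I ≈ 117.0*I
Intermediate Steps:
√(J + 11873) = √(-25562 + 11873) = √(-13689) = 117*I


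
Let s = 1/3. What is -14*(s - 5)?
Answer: 196/3 ≈ 65.333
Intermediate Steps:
s = ⅓ ≈ 0.33333
-14*(s - 5) = -14*(⅓ - 5) = -14*(-14/3) = 196/3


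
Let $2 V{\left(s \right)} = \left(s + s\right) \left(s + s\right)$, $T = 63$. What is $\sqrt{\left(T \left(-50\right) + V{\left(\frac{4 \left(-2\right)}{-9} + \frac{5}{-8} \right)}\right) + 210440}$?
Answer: $\frac{\sqrt{1074592082}}{72} \approx 455.29$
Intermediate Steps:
$V{\left(s \right)} = 2 s^{2}$ ($V{\left(s \right)} = \frac{\left(s + s\right) \left(s + s\right)}{2} = \frac{2 s 2 s}{2} = \frac{4 s^{2}}{2} = 2 s^{2}$)
$\sqrt{\left(T \left(-50\right) + V{\left(\frac{4 \left(-2\right)}{-9} + \frac{5}{-8} \right)}\right) + 210440} = \sqrt{\left(63 \left(-50\right) + 2 \left(\frac{4 \left(-2\right)}{-9} + \frac{5}{-8}\right)^{2}\right) + 210440} = \sqrt{\left(-3150 + 2 \left(\left(-8\right) \left(- \frac{1}{9}\right) + 5 \left(- \frac{1}{8}\right)\right)^{2}\right) + 210440} = \sqrt{\left(-3150 + 2 \left(\frac{8}{9} - \frac{5}{8}\right)^{2}\right) + 210440} = \sqrt{\left(-3150 + 2 \left(\frac{19}{72}\right)^{2}\right) + 210440} = \sqrt{\left(-3150 + 2 \cdot \frac{361}{5184}\right) + 210440} = \sqrt{\left(-3150 + \frac{361}{2592}\right) + 210440} = \sqrt{- \frac{8164439}{2592} + 210440} = \sqrt{\frac{537296041}{2592}} = \frac{\sqrt{1074592082}}{72}$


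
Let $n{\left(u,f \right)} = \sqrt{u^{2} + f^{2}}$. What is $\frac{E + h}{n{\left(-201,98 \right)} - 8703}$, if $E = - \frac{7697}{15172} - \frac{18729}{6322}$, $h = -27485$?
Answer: $\frac{11473261138043793}{3630099098437168} + \frac{1318311058031 \sqrt{50005}}{3630099098437168} \approx 3.2418$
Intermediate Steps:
$E = - \frac{166408411}{47958692}$ ($E = \left(-7697\right) \frac{1}{15172} - \frac{18729}{6322} = - \frac{7697}{15172} - \frac{18729}{6322} = - \frac{166408411}{47958692} \approx -3.4698$)
$n{\left(u,f \right)} = \sqrt{f^{2} + u^{2}}$
$\frac{E + h}{n{\left(-201,98 \right)} - 8703} = \frac{- \frac{166408411}{47958692} - 27485}{\sqrt{98^{2} + \left(-201\right)^{2}} - 8703} = - \frac{1318311058031}{47958692 \left(\sqrt{9604 + 40401} - 8703\right)} = - \frac{1318311058031}{47958692 \left(\sqrt{50005} - 8703\right)} = - \frac{1318311058031}{47958692 \left(-8703 + \sqrt{50005}\right)}$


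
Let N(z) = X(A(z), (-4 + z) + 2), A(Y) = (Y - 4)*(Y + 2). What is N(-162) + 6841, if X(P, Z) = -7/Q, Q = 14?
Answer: 13681/2 ≈ 6840.5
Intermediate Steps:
A(Y) = (-4 + Y)*(2 + Y)
X(P, Z) = -1/2 (X(P, Z) = -7/14 = -7*1/14 = -1/2)
N(z) = -1/2
N(-162) + 6841 = -1/2 + 6841 = 13681/2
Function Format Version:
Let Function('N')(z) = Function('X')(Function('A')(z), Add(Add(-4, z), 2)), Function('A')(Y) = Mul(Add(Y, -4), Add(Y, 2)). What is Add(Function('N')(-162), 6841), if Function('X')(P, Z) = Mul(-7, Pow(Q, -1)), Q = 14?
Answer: Rational(13681, 2) ≈ 6840.5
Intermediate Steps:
Function('A')(Y) = Mul(Add(-4, Y), Add(2, Y))
Function('X')(P, Z) = Rational(-1, 2) (Function('X')(P, Z) = Mul(-7, Pow(14, -1)) = Mul(-7, Rational(1, 14)) = Rational(-1, 2))
Function('N')(z) = Rational(-1, 2)
Add(Function('N')(-162), 6841) = Add(Rational(-1, 2), 6841) = Rational(13681, 2)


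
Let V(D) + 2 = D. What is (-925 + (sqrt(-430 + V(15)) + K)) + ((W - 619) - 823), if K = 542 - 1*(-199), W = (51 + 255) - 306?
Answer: -1626 + I*sqrt(417) ≈ -1626.0 + 20.421*I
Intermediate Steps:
W = 0 (W = 306 - 306 = 0)
V(D) = -2 + D
K = 741 (K = 542 + 199 = 741)
(-925 + (sqrt(-430 + V(15)) + K)) + ((W - 619) - 823) = (-925 + (sqrt(-430 + (-2 + 15)) + 741)) + ((0 - 619) - 823) = (-925 + (sqrt(-430 + 13) + 741)) + (-619 - 823) = (-925 + (sqrt(-417) + 741)) - 1442 = (-925 + (I*sqrt(417) + 741)) - 1442 = (-925 + (741 + I*sqrt(417))) - 1442 = (-184 + I*sqrt(417)) - 1442 = -1626 + I*sqrt(417)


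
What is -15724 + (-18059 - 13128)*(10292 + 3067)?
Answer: -416642857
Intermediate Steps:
-15724 + (-18059 - 13128)*(10292 + 3067) = -15724 - 31187*13359 = -15724 - 416627133 = -416642857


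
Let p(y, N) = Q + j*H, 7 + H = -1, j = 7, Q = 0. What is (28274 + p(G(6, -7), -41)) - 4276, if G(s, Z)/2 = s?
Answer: 23942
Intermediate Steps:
G(s, Z) = 2*s
H = -8 (H = -7 - 1 = -8)
p(y, N) = -56 (p(y, N) = 0 + 7*(-8) = 0 - 56 = -56)
(28274 + p(G(6, -7), -41)) - 4276 = (28274 - 56) - 4276 = 28218 - 4276 = 23942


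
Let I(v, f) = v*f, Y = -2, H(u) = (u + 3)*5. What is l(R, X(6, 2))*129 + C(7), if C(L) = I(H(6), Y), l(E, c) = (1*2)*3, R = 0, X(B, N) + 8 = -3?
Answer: 684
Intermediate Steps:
X(B, N) = -11 (X(B, N) = -8 - 3 = -11)
H(u) = 15 + 5*u (H(u) = (3 + u)*5 = 15 + 5*u)
I(v, f) = f*v
l(E, c) = 6 (l(E, c) = 2*3 = 6)
C(L) = -90 (C(L) = -2*(15 + 5*6) = -2*(15 + 30) = -2*45 = -90)
l(R, X(6, 2))*129 + C(7) = 6*129 - 90 = 774 - 90 = 684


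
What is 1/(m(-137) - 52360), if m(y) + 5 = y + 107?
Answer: -1/52395 ≈ -1.9086e-5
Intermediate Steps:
m(y) = 102 + y (m(y) = -5 + (y + 107) = -5 + (107 + y) = 102 + y)
1/(m(-137) - 52360) = 1/((102 - 137) - 52360) = 1/(-35 - 52360) = 1/(-52395) = -1/52395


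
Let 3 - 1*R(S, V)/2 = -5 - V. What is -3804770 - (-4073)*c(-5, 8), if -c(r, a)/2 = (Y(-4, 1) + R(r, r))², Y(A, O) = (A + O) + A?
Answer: -3812916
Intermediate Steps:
R(S, V) = 16 + 2*V (R(S, V) = 6 - 2*(-5 - V) = 6 + (10 + 2*V) = 16 + 2*V)
Y(A, O) = O + 2*A
c(r, a) = -2*(9 + 2*r)² (c(r, a) = -2*((1 + 2*(-4)) + (16 + 2*r))² = -2*((1 - 8) + (16 + 2*r))² = -2*(-7 + (16 + 2*r))² = -2*(9 + 2*r)²)
-3804770 - (-4073)*c(-5, 8) = -3804770 - (-4073)*(-2*(9 + 2*(-5))²) = -3804770 - (-4073)*(-2*(9 - 10)²) = -3804770 - (-4073)*(-2*(-1)²) = -3804770 - (-4073)*(-2*1) = -3804770 - (-4073)*(-2) = -3804770 - 1*8146 = -3804770 - 8146 = -3812916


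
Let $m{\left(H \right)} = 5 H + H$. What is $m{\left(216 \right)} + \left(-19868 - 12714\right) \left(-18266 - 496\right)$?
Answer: $611304780$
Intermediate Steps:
$m{\left(H \right)} = 6 H$
$m{\left(216 \right)} + \left(-19868 - 12714\right) \left(-18266 - 496\right) = 6 \cdot 216 + \left(-19868 - 12714\right) \left(-18266 - 496\right) = 1296 - -611303484 = 1296 + 611303484 = 611304780$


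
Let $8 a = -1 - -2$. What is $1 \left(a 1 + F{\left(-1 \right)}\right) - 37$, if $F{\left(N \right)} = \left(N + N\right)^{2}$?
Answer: $- \frac{263}{8} \approx -32.875$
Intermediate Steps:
$F{\left(N \right)} = 4 N^{2}$ ($F{\left(N \right)} = \left(2 N\right)^{2} = 4 N^{2}$)
$a = \frac{1}{8}$ ($a = \frac{-1 - -2}{8} = \frac{-1 + 2}{8} = \frac{1}{8} \cdot 1 = \frac{1}{8} \approx 0.125$)
$1 \left(a 1 + F{\left(-1 \right)}\right) - 37 = 1 \left(\frac{1}{8} \cdot 1 + 4 \left(-1\right)^{2}\right) - 37 = 1 \left(\frac{1}{8} + 4 \cdot 1\right) - 37 = 1 \left(\frac{1}{8} + 4\right) - 37 = 1 \cdot \frac{33}{8} - 37 = \frac{33}{8} - 37 = - \frac{263}{8}$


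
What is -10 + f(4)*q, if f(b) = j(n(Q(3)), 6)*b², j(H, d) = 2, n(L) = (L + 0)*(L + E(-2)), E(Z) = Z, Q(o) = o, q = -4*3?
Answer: -394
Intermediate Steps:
q = -12
n(L) = L*(-2 + L) (n(L) = (L + 0)*(L - 2) = L*(-2 + L))
f(b) = 2*b²
-10 + f(4)*q = -10 + (2*4²)*(-12) = -10 + (2*16)*(-12) = -10 + 32*(-12) = -10 - 384 = -394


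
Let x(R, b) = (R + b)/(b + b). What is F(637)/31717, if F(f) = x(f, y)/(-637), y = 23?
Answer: -330/464685767 ≈ -7.1016e-7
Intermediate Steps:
x(R, b) = (R + b)/(2*b) (x(R, b) = (R + b)/((2*b)) = (R + b)*(1/(2*b)) = (R + b)/(2*b))
F(f) = -1/1274 - f/29302 (F(f) = ((1/2)*(f + 23)/23)/(-637) = ((1/2)*(1/23)*(23 + f))*(-1/637) = (1/2 + f/46)*(-1/637) = -1/1274 - f/29302)
F(637)/31717 = (-1/1274 - 1/29302*637)/31717 = (-1/1274 - 1/46)*(1/31717) = -330/14651*1/31717 = -330/464685767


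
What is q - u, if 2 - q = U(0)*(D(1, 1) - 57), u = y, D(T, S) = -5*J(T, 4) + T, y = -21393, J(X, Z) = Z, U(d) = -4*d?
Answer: 21395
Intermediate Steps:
D(T, S) = -20 + T (D(T, S) = -5*4 + T = -20 + T)
u = -21393
q = 2 (q = 2 - (-4*0)*((-20 + 1) - 57) = 2 - 0*(-19 - 57) = 2 - 0*(-76) = 2 - 1*0 = 2 + 0 = 2)
q - u = 2 - 1*(-21393) = 2 + 21393 = 21395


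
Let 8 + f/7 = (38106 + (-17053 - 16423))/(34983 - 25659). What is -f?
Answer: 34981/666 ≈ 52.524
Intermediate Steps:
f = -34981/666 (f = -56 + 7*((38106 + (-17053 - 16423))/(34983 - 25659)) = -56 + 7*((38106 - 33476)/9324) = -56 + 7*(4630*(1/9324)) = -56 + 7*(2315/4662) = -56 + 2315/666 = -34981/666 ≈ -52.524)
-f = -1*(-34981/666) = 34981/666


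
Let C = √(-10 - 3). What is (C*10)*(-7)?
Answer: -70*I*√13 ≈ -252.39*I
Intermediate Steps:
C = I*√13 (C = √(-13) = I*√13 ≈ 3.6056*I)
(C*10)*(-7) = ((I*√13)*10)*(-7) = (10*I*√13)*(-7) = -70*I*√13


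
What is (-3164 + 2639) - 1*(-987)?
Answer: 462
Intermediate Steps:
(-3164 + 2639) - 1*(-987) = -525 + 987 = 462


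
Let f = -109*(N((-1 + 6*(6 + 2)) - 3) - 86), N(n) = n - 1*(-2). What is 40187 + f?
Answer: 44547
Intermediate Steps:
N(n) = 2 + n (N(n) = n + 2 = 2 + n)
f = 4360 (f = -109*((2 + ((-1 + 6*(6 + 2)) - 3)) - 86) = -109*((2 + ((-1 + 6*8) - 3)) - 86) = -109*((2 + ((-1 + 48) - 3)) - 86) = -109*((2 + (47 - 3)) - 86) = -109*((2 + 44) - 86) = -109*(46 - 86) = -109*(-40) = 4360)
40187 + f = 40187 + 4360 = 44547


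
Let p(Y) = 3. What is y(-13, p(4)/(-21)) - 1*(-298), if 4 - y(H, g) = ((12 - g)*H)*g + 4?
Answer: 13497/49 ≈ 275.45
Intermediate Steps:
y(H, g) = -H*g*(12 - g) (y(H, g) = 4 - (((12 - g)*H)*g + 4) = 4 - ((H*(12 - g))*g + 4) = 4 - (H*g*(12 - g) + 4) = 4 - (4 + H*g*(12 - g)) = 4 + (-4 - H*g*(12 - g)) = -H*g*(12 - g))
y(-13, p(4)/(-21)) - 1*(-298) = -13*3/(-21)*(-12 + 3/(-21)) - 1*(-298) = -13*3*(-1/21)*(-12 + 3*(-1/21)) + 298 = -13*(-1/7)*(-12 - 1/7) + 298 = -13*(-1/7)*(-85/7) + 298 = -1105/49 + 298 = 13497/49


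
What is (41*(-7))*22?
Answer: -6314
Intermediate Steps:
(41*(-7))*22 = -287*22 = -6314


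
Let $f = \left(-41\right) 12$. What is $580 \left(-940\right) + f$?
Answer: $-545692$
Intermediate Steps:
$f = -492$
$580 \left(-940\right) + f = 580 \left(-940\right) - 492 = -545200 - 492 = -545692$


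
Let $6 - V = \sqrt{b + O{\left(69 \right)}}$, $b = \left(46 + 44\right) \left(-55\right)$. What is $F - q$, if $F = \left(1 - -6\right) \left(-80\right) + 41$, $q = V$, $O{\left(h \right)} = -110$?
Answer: $-525 + 2 i \sqrt{1265} \approx -525.0 + 71.134 i$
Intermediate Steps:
$b = -4950$ ($b = 90 \left(-55\right) = -4950$)
$V = 6 - 2 i \sqrt{1265}$ ($V = 6 - \sqrt{-4950 - 110} = 6 - \sqrt{-5060} = 6 - 2 i \sqrt{1265} \approx 6.0 - 71.134 i$)
$q = 6 - 2 i \sqrt{1265} \approx 6.0 - 71.134 i$
$F = -519$ ($F = \left(1 + 6\right) \left(-80\right) + 41 = 7 \left(-80\right) + 41 = -560 + 41 = -519$)
$F - q = -519 - \left(6 - 2 i \sqrt{1265}\right) = -525 + 2 i \sqrt{1265}$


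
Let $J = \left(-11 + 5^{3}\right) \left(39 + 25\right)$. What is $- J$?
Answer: $-7296$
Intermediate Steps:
$J = 7296$ ($J = \left(-11 + 125\right) 64 = 114 \cdot 64 = 7296$)
$- J = \left(-1\right) 7296 = -7296$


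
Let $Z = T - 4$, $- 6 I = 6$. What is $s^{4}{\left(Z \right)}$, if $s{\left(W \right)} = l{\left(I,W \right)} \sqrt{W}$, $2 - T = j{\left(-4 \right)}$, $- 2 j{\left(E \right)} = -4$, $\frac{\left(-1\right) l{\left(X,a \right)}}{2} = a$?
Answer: $65536$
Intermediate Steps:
$I = -1$ ($I = \left(- \frac{1}{6}\right) 6 = -1$)
$l{\left(X,a \right)} = - 2 a$
$j{\left(E \right)} = 2$ ($j{\left(E \right)} = \left(- \frac{1}{2}\right) \left(-4\right) = 2$)
$T = 0$ ($T = 2 - 2 = 0$)
$Z = -4$ ($Z = 0 - 4 = -4$)
$s{\left(W \right)} = - 2 W^{\frac{3}{2}}$ ($s{\left(W \right)} = - 2 W \sqrt{W} = - 2 W^{\frac{3}{2}}$)
$s^{4}{\left(Z \right)} = \left(- 2 \left(-4\right)^{\frac{3}{2}}\right)^{4} = \left(- 2 \left(- 8 i\right)\right)^{4} = \left(16 i\right)^{4} = 65536$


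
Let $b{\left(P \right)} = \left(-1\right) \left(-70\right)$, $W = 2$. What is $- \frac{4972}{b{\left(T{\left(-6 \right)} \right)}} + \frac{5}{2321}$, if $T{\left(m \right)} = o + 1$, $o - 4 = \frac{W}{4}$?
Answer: $- \frac{5769831}{81235} \approx -71.026$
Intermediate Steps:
$o = \frac{9}{2}$ ($o = 4 + \frac{2}{4} = 4 + 2 \cdot \frac{1}{4} = 4 + \frac{1}{2} = \frac{9}{2} \approx 4.5$)
$T{\left(m \right)} = \frac{11}{2}$ ($T{\left(m \right)} = \frac{9}{2} + 1 = \frac{11}{2}$)
$b{\left(P \right)} = 70$
$- \frac{4972}{b{\left(T{\left(-6 \right)} \right)}} + \frac{5}{2321} = - \frac{4972}{70} + \frac{5}{2321} = \left(-4972\right) \frac{1}{70} + 5 \cdot \frac{1}{2321} = - \frac{2486}{35} + \frac{5}{2321} = - \frac{5769831}{81235}$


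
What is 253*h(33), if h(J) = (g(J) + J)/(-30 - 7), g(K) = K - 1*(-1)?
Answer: -16951/37 ≈ -458.14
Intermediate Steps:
g(K) = 1 + K (g(K) = K + 1 = 1 + K)
h(J) = -1/37 - 2*J/37 (h(J) = ((1 + J) + J)/(-30 - 7) = (1 + 2*J)/(-37) = (1 + 2*J)*(-1/37) = -1/37 - 2*J/37)
253*h(33) = 253*(-1/37 - 2/37*33) = 253*(-1/37 - 66/37) = 253*(-67/37) = -16951/37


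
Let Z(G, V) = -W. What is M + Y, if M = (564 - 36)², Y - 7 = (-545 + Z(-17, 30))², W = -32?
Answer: 541960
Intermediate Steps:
Z(G, V) = 32 (Z(G, V) = -1*(-32) = 32)
Y = 263176 (Y = 7 + (-545 + 32)² = 7 + (-513)² = 7 + 263169 = 263176)
M = 278784 (M = 528² = 278784)
M + Y = 278784 + 263176 = 541960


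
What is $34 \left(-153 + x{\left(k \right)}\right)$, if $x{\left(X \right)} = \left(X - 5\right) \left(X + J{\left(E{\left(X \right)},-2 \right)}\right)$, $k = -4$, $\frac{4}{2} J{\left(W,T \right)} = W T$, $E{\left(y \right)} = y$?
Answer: $-5202$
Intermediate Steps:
$J{\left(W,T \right)} = \frac{T W}{2}$ ($J{\left(W,T \right)} = \frac{W T}{2} = \frac{T W}{2}$)
$x{\left(X \right)} = 0$ ($x{\left(X \right)} = \left(X - 5\right) \left(X + \frac{1}{2} \left(-2\right) X\right) = \left(-5 + X\right) \left(X - X\right) = \left(-5 + X\right) 0 = 0$)
$34 \left(-153 + x{\left(k \right)}\right) = 34 \left(-153 + 0\right) = 34 \left(-153\right) = -5202$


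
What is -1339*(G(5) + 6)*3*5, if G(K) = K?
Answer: -220935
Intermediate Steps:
-1339*(G(5) + 6)*3*5 = -1339*(5 + 6)*3*5 = -14729*15 = -1339*165 = -220935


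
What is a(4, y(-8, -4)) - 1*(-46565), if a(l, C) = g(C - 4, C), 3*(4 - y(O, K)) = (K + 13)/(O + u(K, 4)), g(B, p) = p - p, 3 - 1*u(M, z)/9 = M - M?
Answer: 46565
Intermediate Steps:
u(M, z) = 27 (u(M, z) = 27 - 9*(M - M) = 27 - 9*0 = 27 + 0 = 27)
g(B, p) = 0
y(O, K) = 4 - (13 + K)/(3*(27 + O)) (y(O, K) = 4 - (K + 13)/(3*(O + 27)) = 4 - (13 + K)/(3*(27 + O)))
a(l, C) = 0
a(4, y(-8, -4)) - 1*(-46565) = 0 - 1*(-46565) = 0 + 46565 = 46565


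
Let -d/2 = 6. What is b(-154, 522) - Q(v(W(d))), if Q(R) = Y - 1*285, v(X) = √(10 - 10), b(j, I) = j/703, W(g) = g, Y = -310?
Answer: 418131/703 ≈ 594.78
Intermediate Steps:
d = -12 (d = -2*6 = -12)
b(j, I) = j/703 (b(j, I) = j*(1/703) = j/703)
v(X) = 0 (v(X) = √0 = 0)
Q(R) = -595 (Q(R) = -310 - 1*285 = -310 - 285 = -595)
b(-154, 522) - Q(v(W(d))) = (1/703)*(-154) - 1*(-595) = -154/703 + 595 = 418131/703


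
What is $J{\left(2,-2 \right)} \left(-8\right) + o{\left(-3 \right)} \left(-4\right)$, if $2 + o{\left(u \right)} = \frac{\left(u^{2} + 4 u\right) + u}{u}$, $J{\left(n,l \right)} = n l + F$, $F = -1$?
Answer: $40$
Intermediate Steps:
$J{\left(n,l \right)} = -1 + l n$ ($J{\left(n,l \right)} = n l - 1 = l n - 1 = -1 + l n$)
$o{\left(u \right)} = -2 + \frac{u^{2} + 5 u}{u}$ ($o{\left(u \right)} = -2 + \frac{\left(u^{2} + 4 u\right) + u}{u} = -2 + \frac{u^{2} + 5 u}{u}$)
$J{\left(2,-2 \right)} \left(-8\right) + o{\left(-3 \right)} \left(-4\right) = \left(-1 - 4\right) \left(-8\right) + \left(3 - 3\right) \left(-4\right) = \left(-1 - 4\right) \left(-8\right) + 0 \left(-4\right) = \left(-5\right) \left(-8\right) + 0 = 40 + 0 = 40$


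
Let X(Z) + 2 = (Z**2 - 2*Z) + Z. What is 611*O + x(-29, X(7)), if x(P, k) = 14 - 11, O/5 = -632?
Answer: -1930757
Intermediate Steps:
O = -3160 (O = 5*(-632) = -3160)
X(Z) = -2 + Z**2 - Z (X(Z) = -2 + ((Z**2 - 2*Z) + Z) = -2 + (Z**2 - Z) = -2 + Z**2 - Z)
x(P, k) = 3
611*O + x(-29, X(7)) = 611*(-3160) + 3 = -1930760 + 3 = -1930757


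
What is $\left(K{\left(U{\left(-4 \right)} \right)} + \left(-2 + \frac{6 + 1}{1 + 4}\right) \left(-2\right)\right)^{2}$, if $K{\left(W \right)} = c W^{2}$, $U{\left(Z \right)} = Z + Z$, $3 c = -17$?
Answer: $\frac{29398084}{225} \approx 1.3066 \cdot 10^{5}$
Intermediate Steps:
$c = - \frac{17}{3}$ ($c = \frac{1}{3} \left(-17\right) = - \frac{17}{3} \approx -5.6667$)
$U{\left(Z \right)} = 2 Z$
$K{\left(W \right)} = - \frac{17 W^{2}}{3}$
$\left(K{\left(U{\left(-4 \right)} \right)} + \left(-2 + \frac{6 + 1}{1 + 4}\right) \left(-2\right)\right)^{2} = \left(- \frac{17 \left(2 \left(-4\right)\right)^{2}}{3} + \left(-2 + \frac{6 + 1}{1 + 4}\right) \left(-2\right)\right)^{2} = \left(- \frac{17 \left(-8\right)^{2}}{3} + \left(-2 + \frac{7}{5}\right) \left(-2\right)\right)^{2} = \left(\left(- \frac{17}{3}\right) 64 + \left(-2 + 7 \cdot \frac{1}{5}\right) \left(-2\right)\right)^{2} = \left(- \frac{1088}{3} + \left(-2 + \frac{7}{5}\right) \left(-2\right)\right)^{2} = \left(- \frac{1088}{3} - - \frac{6}{5}\right)^{2} = \left(- \frac{1088}{3} + \frac{6}{5}\right)^{2} = \left(- \frac{5422}{15}\right)^{2} = \frac{29398084}{225}$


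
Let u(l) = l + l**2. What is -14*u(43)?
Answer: -26488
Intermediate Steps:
-14*u(43) = -602*(1 + 43) = -602*44 = -14*1892 = -26488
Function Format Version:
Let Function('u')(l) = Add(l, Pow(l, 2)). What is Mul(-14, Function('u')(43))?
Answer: -26488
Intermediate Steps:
Mul(-14, Function('u')(43)) = Mul(-14, Mul(43, Add(1, 43))) = Mul(-14, Mul(43, 44)) = Mul(-14, 1892) = -26488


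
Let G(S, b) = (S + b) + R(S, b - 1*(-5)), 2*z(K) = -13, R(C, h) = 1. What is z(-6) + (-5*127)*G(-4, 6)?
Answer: -3823/2 ≈ -1911.5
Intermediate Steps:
z(K) = -13/2 (z(K) = (½)*(-13) = -13/2)
G(S, b) = 1 + S + b (G(S, b) = (S + b) + 1 = 1 + S + b)
z(-6) + (-5*127)*G(-4, 6) = -13/2 + (-5*127)*(1 - 4 + 6) = -13/2 - 635*3 = -13/2 - 1905 = -3823/2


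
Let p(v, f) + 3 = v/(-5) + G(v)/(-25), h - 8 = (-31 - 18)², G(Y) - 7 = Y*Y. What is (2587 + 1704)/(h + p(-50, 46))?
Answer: 107275/57893 ≈ 1.8530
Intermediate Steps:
G(Y) = 7 + Y² (G(Y) = 7 + Y*Y = 7 + Y²)
h = 2409 (h = 8 + (-31 - 18)² = 8 + (-49)² = 8 + 2401 = 2409)
p(v, f) = -82/25 - v/5 - v²/25 (p(v, f) = -3 + (v/(-5) + (7 + v²)/(-25)) = -3 + (v*(-⅕) + (7 + v²)*(-1/25)) = -3 + (-v/5 + (-7/25 - v²/25)) = -3 + (-7/25 - v/5 - v²/25) = -82/25 - v/5 - v²/25)
(2587 + 1704)/(h + p(-50, 46)) = (2587 + 1704)/(2409 + (-82/25 - ⅕*(-50) - 1/25*(-50)²)) = 4291/(2409 + (-82/25 + 10 - 1/25*2500)) = 4291/(2409 + (-82/25 + 10 - 100)) = 4291/(2409 - 2332/25) = 4291/(57893/25) = 4291*(25/57893) = 107275/57893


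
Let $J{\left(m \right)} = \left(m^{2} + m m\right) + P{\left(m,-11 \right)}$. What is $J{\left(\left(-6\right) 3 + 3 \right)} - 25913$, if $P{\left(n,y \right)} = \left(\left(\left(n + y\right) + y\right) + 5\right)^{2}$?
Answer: $-24439$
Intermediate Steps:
$P{\left(n,y \right)} = \left(5 + n + 2 y\right)^{2}$ ($P{\left(n,y \right)} = \left(\left(n + 2 y\right) + 5\right)^{2} = \left(5 + n + 2 y\right)^{2}$)
$J{\left(m \right)} = \left(-17 + m\right)^{2} + 2 m^{2}$ ($J{\left(m \right)} = \left(m^{2} + m m\right) + \left(5 + m + 2 \left(-11\right)\right)^{2} = \left(m^{2} + m^{2}\right) + \left(5 + m - 22\right)^{2} = 2 m^{2} + \left(-17 + m\right)^{2} = \left(-17 + m\right)^{2} + 2 m^{2}$)
$J{\left(\left(-6\right) 3 + 3 \right)} - 25913 = \left(\left(-17 + \left(\left(-6\right) 3 + 3\right)\right)^{2} + 2 \left(\left(-6\right) 3 + 3\right)^{2}\right) - 25913 = \left(\left(-17 + \left(-18 + 3\right)\right)^{2} + 2 \left(-18 + 3\right)^{2}\right) - 25913 = \left(\left(-17 - 15\right)^{2} + 2 \left(-15\right)^{2}\right) - 25913 = \left(\left(-32\right)^{2} + 2 \cdot 225\right) - 25913 = \left(1024 + 450\right) - 25913 = 1474 - 25913 = -24439$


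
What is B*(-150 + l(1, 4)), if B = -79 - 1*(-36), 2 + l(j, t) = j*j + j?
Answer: 6450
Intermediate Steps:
l(j, t) = -2 + j + j² (l(j, t) = -2 + (j*j + j) = -2 + (j² + j) = -2 + (j + j²) = -2 + j + j²)
B = -43 (B = -79 + 36 = -43)
B*(-150 + l(1, 4)) = -43*(-150 + (-2 + 1 + 1²)) = -43*(-150 + (-2 + 1 + 1)) = -43*(-150 + 0) = -43*(-150) = 6450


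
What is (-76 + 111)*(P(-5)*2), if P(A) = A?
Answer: -350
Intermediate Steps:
(-76 + 111)*(P(-5)*2) = (-76 + 111)*(-5*2) = 35*(-10) = -350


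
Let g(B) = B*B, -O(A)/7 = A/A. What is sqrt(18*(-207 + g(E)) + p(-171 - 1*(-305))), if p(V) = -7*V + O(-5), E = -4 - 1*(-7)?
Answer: 3*I*sqrt(501) ≈ 67.149*I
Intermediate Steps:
O(A) = -7 (O(A) = -7*A/A = -7*1 = -7)
E = 3 (E = -4 + 7 = 3)
g(B) = B**2
p(V) = -7 - 7*V (p(V) = -7*V - 7 = -7 - 7*V)
sqrt(18*(-207 + g(E)) + p(-171 - 1*(-305))) = sqrt(18*(-207 + 3**2) + (-7 - 7*(-171 - 1*(-305)))) = sqrt(18*(-207 + 9) + (-7 - 7*(-171 + 305))) = sqrt(18*(-198) + (-7 - 7*134)) = sqrt(-3564 + (-7 - 938)) = sqrt(-3564 - 945) = sqrt(-4509) = 3*I*sqrt(501)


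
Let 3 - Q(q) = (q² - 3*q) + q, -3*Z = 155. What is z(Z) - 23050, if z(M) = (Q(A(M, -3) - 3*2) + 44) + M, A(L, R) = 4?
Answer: -69188/3 ≈ -23063.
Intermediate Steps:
Z = -155/3 (Z = -⅓*155 = -155/3 ≈ -51.667)
Q(q) = 3 - q² + 2*q (Q(q) = 3 - ((q² - 3*q) + q) = 3 - (q² - 2*q) = 3 + (-q² + 2*q) = 3 - q² + 2*q)
z(M) = 39 + M (z(M) = ((3 - (4 - 3*2)² + 2*(4 - 3*2)) + 44) + M = ((3 - (4 - 6)² + 2*(4 - 6)) + 44) + M = ((3 - 1*(-2)² + 2*(-2)) + 44) + M = ((3 - 1*4 - 4) + 44) + M = ((3 - 4 - 4) + 44) + M = (-5 + 44) + M = 39 + M)
z(Z) - 23050 = (39 - 155/3) - 23050 = -38/3 - 23050 = -69188/3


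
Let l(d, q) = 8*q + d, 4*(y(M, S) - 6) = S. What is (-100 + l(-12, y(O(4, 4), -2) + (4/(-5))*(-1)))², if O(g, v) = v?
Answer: 94864/25 ≈ 3794.6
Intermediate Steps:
y(M, S) = 6 + S/4
l(d, q) = d + 8*q
(-100 + l(-12, y(O(4, 4), -2) + (4/(-5))*(-1)))² = (-100 + (-12 + 8*((6 + (¼)*(-2)) + (4/(-5))*(-1))))² = (-100 + (-12 + 8*((6 - ½) + (4*(-⅕))*(-1))))² = (-100 + (-12 + 8*(11/2 - ⅘*(-1))))² = (-100 + (-12 + 8*(11/2 + ⅘)))² = (-100 + (-12 + 8*(63/10)))² = (-100 + (-12 + 252/5))² = (-100 + 192/5)² = (-308/5)² = 94864/25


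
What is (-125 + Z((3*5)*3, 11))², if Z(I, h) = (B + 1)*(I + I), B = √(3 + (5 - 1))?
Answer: 57925 - 6300*√7 ≈ 41257.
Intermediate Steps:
B = √7 (B = √(3 + 4) = √7 ≈ 2.6458)
Z(I, h) = 2*I*(1 + √7) (Z(I, h) = (√7 + 1)*(I + I) = (1 + √7)*(2*I) = 2*I*(1 + √7))
(-125 + Z((3*5)*3, 11))² = (-125 + 2*((3*5)*3)*(1 + √7))² = (-125 + 2*(15*3)*(1 + √7))² = (-125 + 2*45*(1 + √7))² = (-125 + (90 + 90*√7))² = (-35 + 90*√7)²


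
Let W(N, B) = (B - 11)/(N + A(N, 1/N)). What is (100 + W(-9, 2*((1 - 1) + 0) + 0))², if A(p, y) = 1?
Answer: 657721/64 ≈ 10277.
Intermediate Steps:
W(N, B) = (-11 + B)/(1 + N) (W(N, B) = (B - 11)/(N + 1) = (-11 + B)/(1 + N))
(100 + W(-9, 2*((1 - 1) + 0) + 0))² = (100 + (-11 + (2*((1 - 1) + 0) + 0))/(1 - 9))² = (100 + (-11 + (2*(0 + 0) + 0))/(-8))² = (100 - (-11 + (2*0 + 0))/8)² = (100 - (-11 + (0 + 0))/8)² = (100 - (-11 + 0)/8)² = (100 - ⅛*(-11))² = (100 + 11/8)² = (811/8)² = 657721/64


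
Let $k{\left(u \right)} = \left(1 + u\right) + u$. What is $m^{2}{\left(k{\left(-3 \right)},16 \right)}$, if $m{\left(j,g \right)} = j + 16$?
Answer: $121$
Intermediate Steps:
$k{\left(u \right)} = 1 + 2 u$
$m{\left(j,g \right)} = 16 + j$
$m^{2}{\left(k{\left(-3 \right)},16 \right)} = \left(16 + \left(1 + 2 \left(-3\right)\right)\right)^{2} = \left(16 + \left(1 - 6\right)\right)^{2} = \left(16 - 5\right)^{2} = 11^{2} = 121$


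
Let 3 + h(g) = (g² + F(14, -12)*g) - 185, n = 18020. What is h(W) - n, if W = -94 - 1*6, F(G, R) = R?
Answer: -7008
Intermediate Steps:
W = -100 (W = -94 - 6 = -100)
h(g) = -188 + g² - 12*g (h(g) = -3 + ((g² - 12*g) - 185) = -3 + (-185 + g² - 12*g) = -188 + g² - 12*g)
h(W) - n = (-188 + (-100)² - 12*(-100)) - 1*18020 = (-188 + 10000 + 1200) - 18020 = 11012 - 18020 = -7008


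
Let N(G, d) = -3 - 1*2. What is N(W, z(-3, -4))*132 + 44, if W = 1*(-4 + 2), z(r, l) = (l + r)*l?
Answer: -616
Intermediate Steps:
z(r, l) = l*(l + r)
W = -2 (W = 1*(-2) = -2)
N(G, d) = -5 (N(G, d) = -3 - 2 = -5)
N(W, z(-3, -4))*132 + 44 = -5*132 + 44 = -660 + 44 = -616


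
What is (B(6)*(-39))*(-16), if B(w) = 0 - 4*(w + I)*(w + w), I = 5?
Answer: -329472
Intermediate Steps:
B(w) = -8*w*(5 + w) (B(w) = 0 - 4*(w + 5)*(w + w) = 0 - 4*(5 + w)*2*w = 0 - 8*w*(5 + w) = -8*w*(5 + w))
(B(6)*(-39))*(-16) = (-8*6*(5 + 6)*(-39))*(-16) = (-8*6*11*(-39))*(-16) = -528*(-39)*(-16) = 20592*(-16) = -329472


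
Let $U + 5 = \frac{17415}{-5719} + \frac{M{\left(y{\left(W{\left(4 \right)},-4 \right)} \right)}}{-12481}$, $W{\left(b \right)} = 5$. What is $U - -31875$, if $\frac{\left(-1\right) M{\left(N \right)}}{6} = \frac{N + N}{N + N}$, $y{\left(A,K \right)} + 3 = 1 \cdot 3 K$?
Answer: $\frac{1079556847}{33877} \approx 31867.0$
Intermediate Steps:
$y{\left(A,K \right)} = -3 + 3 K$ ($y{\left(A,K \right)} = -3 + 1 \cdot 3 K = -3 + 3 K$)
$M{\left(N \right)} = -6$ ($M{\left(N \right)} = - 6 \frac{N + N}{N + N} = - 6 \frac{2 N}{2 N} = - 6 \cdot 2 N \frac{1}{2 N} = \left(-6\right) 1 = -6$)
$U = - \frac{272528}{33877}$ ($U = -5 + \left(\frac{17415}{-5719} - \frac{6}{-12481}\right) = -5 + \left(17415 \left(- \frac{1}{5719}\right) - - \frac{6}{12481}\right) = -5 + \left(- \frac{405}{133} + \frac{6}{12481}\right) = -5 - \frac{103143}{33877} = - \frac{272528}{33877} \approx -8.0446$)
$U - -31875 = - \frac{272528}{33877} - -31875 = - \frac{272528}{33877} + 31875 = \frac{1079556847}{33877}$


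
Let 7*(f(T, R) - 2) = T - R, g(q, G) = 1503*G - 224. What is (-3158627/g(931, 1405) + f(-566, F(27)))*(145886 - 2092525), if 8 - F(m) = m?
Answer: 2233836563955788/14780437 ≈ 1.5113e+8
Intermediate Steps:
F(m) = 8 - m
g(q, G) = -224 + 1503*G
f(T, R) = 2 - R/7 + T/7 (f(T, R) = 2 + (T - R)/7 = 2 + (-R/7 + T/7) = 2 - R/7 + T/7)
(-3158627/g(931, 1405) + f(-566, F(27)))*(145886 - 2092525) = (-3158627/(-224 + 1503*1405) + (2 - (8 - 1*27)/7 + (⅐)*(-566)))*(145886 - 2092525) = (-3158627/(-224 + 2111715) + (2 - (8 - 27)/7 - 566/7))*(-1946639) = (-3158627/2111491 + (2 - ⅐*(-19) - 566/7))*(-1946639) = (-3158627*1/2111491 + (2 + 19/7 - 566/7))*(-1946639) = (-3158627/2111491 - 533/7)*(-1946639) = -1147535092/14780437*(-1946639) = 2233836563955788/14780437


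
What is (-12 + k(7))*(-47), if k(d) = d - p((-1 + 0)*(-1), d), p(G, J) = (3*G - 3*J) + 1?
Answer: -564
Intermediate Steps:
p(G, J) = 1 - 3*J + 3*G (p(G, J) = (-3*J + 3*G) + 1 = 1 - 3*J + 3*G)
k(d) = -4 + 4*d (k(d) = d - (1 - 3*d + 3*((-1 + 0)*(-1))) = d - (1 - 3*d + 3*(-1*(-1))) = d - (1 - 3*d + 3*1) = d - (1 - 3*d + 3) = d - (4 - 3*d) = d + (-4 + 3*d) = -4 + 4*d)
(-12 + k(7))*(-47) = (-12 + (-4 + 4*7))*(-47) = (-12 + (-4 + 28))*(-47) = (-12 + 24)*(-47) = 12*(-47) = -564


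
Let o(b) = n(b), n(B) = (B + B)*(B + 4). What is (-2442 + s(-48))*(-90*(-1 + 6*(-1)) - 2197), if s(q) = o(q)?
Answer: -2792394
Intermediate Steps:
n(B) = 2*B*(4 + B) (n(B) = (2*B)*(4 + B) = 2*B*(4 + B))
o(b) = 2*b*(4 + b)
s(q) = 2*q*(4 + q)
(-2442 + s(-48))*(-90*(-1 + 6*(-1)) - 2197) = (-2442 + 2*(-48)*(4 - 48))*(-90*(-1 + 6*(-1)) - 2197) = (-2442 + 2*(-48)*(-44))*(-90*(-1 - 6) - 2197) = (-2442 + 4224)*(-90*(-7) - 2197) = 1782*(630 - 2197) = 1782*(-1567) = -2792394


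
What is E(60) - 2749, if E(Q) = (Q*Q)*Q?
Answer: 213251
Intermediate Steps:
E(Q) = Q³ (E(Q) = Q²*Q = Q³)
E(60) - 2749 = 60³ - 2749 = 216000 - 2749 = 213251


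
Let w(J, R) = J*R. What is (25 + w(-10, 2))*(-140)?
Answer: -700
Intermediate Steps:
(25 + w(-10, 2))*(-140) = (25 - 10*2)*(-140) = (25 - 20)*(-140) = 5*(-140) = -700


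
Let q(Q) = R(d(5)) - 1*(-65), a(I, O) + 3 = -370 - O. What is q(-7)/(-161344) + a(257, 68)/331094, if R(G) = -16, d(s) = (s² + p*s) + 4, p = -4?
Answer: -43688155/26710015168 ≈ -0.0016356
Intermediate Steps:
d(s) = 4 + s² - 4*s (d(s) = (s² - 4*s) + 4 = 4 + s² - 4*s)
a(I, O) = -373 - O (a(I, O) = -3 + (-370 - O) = -373 - O)
q(Q) = 49 (q(Q) = -16 - 1*(-65) = -16 + 65 = 49)
q(-7)/(-161344) + a(257, 68)/331094 = 49/(-161344) + (-373 - 1*68)/331094 = 49*(-1/161344) + (-373 - 68)*(1/331094) = -49/161344 - 441*1/331094 = -49/161344 - 441/331094 = -43688155/26710015168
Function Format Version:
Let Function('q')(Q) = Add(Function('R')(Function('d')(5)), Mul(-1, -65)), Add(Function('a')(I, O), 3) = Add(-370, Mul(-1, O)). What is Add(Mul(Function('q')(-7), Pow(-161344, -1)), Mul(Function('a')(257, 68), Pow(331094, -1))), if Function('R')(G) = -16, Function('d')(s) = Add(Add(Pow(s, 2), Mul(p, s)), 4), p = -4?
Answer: Rational(-43688155, 26710015168) ≈ -0.0016356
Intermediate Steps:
Function('d')(s) = Add(4, Pow(s, 2), Mul(-4, s)) (Function('d')(s) = Add(Add(Pow(s, 2), Mul(-4, s)), 4) = Add(4, Pow(s, 2), Mul(-4, s)))
Function('a')(I, O) = Add(-373, Mul(-1, O)) (Function('a')(I, O) = Add(-3, Add(-370, Mul(-1, O))) = Add(-373, Mul(-1, O)))
Function('q')(Q) = 49 (Function('q')(Q) = Add(-16, Mul(-1, -65)) = Add(-16, 65) = 49)
Add(Mul(Function('q')(-7), Pow(-161344, -1)), Mul(Function('a')(257, 68), Pow(331094, -1))) = Add(Mul(49, Pow(-161344, -1)), Mul(Add(-373, Mul(-1, 68)), Pow(331094, -1))) = Add(Mul(49, Rational(-1, 161344)), Mul(Add(-373, -68), Rational(1, 331094))) = Add(Rational(-49, 161344), Mul(-441, Rational(1, 331094))) = Add(Rational(-49, 161344), Rational(-441, 331094)) = Rational(-43688155, 26710015168)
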